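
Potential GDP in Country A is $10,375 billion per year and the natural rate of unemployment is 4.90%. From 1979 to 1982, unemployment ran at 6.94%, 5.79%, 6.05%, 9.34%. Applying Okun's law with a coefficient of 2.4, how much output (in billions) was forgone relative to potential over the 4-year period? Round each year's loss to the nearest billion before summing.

$2,122 billion

Year 1979: gap = -2.4 × (6.94 - 4.9) = -4.896%, loss ≈ 10375 × 4.896/100 ≈ 508.
Year 1980: gap = -2.4 × (5.79 - 4.9) = -2.136%, loss ≈ 10375 × 2.136/100 ≈ 222.
Year 1981: gap = -2.4 × (6.05 - 4.9) = -2.76%, loss ≈ 10375 × 2.76/100 ≈ 286.
Year 1982: gap = -2.4 × (9.34 - 4.9) = -10.656%, loss ≈ 10375 × 10.656/100 ≈ 1106.
Total lost output = 508 + 222 + 286 + 1106 = 2122 billion.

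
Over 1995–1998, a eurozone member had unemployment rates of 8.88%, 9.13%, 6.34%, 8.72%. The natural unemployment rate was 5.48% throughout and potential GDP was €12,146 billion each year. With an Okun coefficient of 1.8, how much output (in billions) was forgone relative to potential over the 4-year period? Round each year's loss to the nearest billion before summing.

Year 1995: gap = -1.8 × (8.88 - 5.48) = -6.12%, loss ≈ 12146 × 6.12/100 ≈ 743.
Year 1996: gap = -1.8 × (9.13 - 5.48) = -6.57%, loss ≈ 12146 × 6.57/100 ≈ 798.
Year 1997: gap = -1.8 × (6.34 - 5.48) = -1.548%, loss ≈ 12146 × 1.548/100 ≈ 188.
Year 1998: gap = -1.8 × (8.72 - 5.48) = -5.832%, loss ≈ 12146 × 5.832/100 ≈ 708.
Total lost output = 743 + 798 + 188 + 708 = 2437 billion.

€2,437 billion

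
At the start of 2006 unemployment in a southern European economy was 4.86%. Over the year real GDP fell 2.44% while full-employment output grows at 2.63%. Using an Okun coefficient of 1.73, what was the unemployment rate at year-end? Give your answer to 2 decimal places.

Growth-rate Okun's law: g_Y = g_Y* - β × Δu, so Δu = (g_Y* - g_Y)/β.
Δu = (2.63 + 2.44)/1.73 = 5.07/1.73 = 2.93 percentage points.
Year-end unemployment = 4.86 + 2.93 = 7.79%.

7.79%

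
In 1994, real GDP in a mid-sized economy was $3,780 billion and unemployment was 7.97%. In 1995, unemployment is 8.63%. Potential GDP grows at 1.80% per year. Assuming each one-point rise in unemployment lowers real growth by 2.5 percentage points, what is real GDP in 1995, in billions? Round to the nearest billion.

$3,786 billion

Δu = 8.63 - 7.97 = 0.66 points.
Okun's law (growth form): g_Y = g_Y* - β × Δu = 1.80 - 2.5 × (0.66) = 1.8 - 1.65 = 0.15%.
Real GDP in the next year = 3780 × (1 + 0.15/100) = 3780 × 1.0015 ≈ 3786 billion.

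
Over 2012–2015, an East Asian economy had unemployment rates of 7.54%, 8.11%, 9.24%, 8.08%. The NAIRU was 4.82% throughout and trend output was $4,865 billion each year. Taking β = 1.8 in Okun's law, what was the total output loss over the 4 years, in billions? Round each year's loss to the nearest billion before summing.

Year 2012: gap = -1.8 × (7.54 - 4.82) = -4.896%, loss ≈ 4865 × 4.896/100 ≈ 238.
Year 2013: gap = -1.8 × (8.11 - 4.82) = -5.922%, loss ≈ 4865 × 5.922/100 ≈ 288.
Year 2014: gap = -1.8 × (9.24 - 4.82) = -7.956%, loss ≈ 4865 × 7.956/100 ≈ 387.
Year 2015: gap = -1.8 × (8.08 - 4.82) = -5.868%, loss ≈ 4865 × 5.868/100 ≈ 285.
Total lost output = 238 + 288 + 387 + 285 = 1198 billion.

$1,198 billion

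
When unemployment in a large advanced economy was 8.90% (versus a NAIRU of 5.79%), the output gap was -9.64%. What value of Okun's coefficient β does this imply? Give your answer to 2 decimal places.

Okun's law: output gap = -β × (u - u*).
-9.64 = -β × (8.9 - 5.79) = -β × 3.11, so β = 9.64/3.11 = 3.10.

β ≈ 3.10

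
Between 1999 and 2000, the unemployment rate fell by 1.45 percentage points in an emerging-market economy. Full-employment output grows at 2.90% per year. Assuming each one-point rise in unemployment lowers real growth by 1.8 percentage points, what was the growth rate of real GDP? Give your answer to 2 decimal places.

5.51%

Growth-rate Okun's law: g_Y = g_Y* - β × Δu.
g_Y = 2.90 - 1.8 × (-1.45) = 2.9 + 2.61 = 5.51%, i.e. 5.51% to 2 d.p.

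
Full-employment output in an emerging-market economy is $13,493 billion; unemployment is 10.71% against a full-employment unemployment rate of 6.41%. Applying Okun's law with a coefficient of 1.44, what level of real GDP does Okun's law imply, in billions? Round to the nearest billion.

Unemployment gap = 10.71 - 6.41 = 4.3 points, so the output gap is -1.44 × 4.3 = -6.192%.
Actual GDP = 13493 × (1 - 6.192/100) = 13493 × 0.93808 ≈ 12658 billion.

$12,658 billion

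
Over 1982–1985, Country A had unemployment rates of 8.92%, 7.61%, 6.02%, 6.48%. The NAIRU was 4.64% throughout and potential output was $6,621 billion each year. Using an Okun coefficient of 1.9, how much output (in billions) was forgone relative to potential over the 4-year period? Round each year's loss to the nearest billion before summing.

$1,317 billion

Year 1982: gap = -1.9 × (8.92 - 4.64) = -8.132%, loss ≈ 6621 × 8.132/100 ≈ 538.
Year 1983: gap = -1.9 × (7.61 - 4.64) = -5.643%, loss ≈ 6621 × 5.643/100 ≈ 374.
Year 1984: gap = -1.9 × (6.02 - 4.64) = -2.622%, loss ≈ 6621 × 2.622/100 ≈ 174.
Year 1985: gap = -1.9 × (6.48 - 4.64) = -3.496%, loss ≈ 6621 × 3.496/100 ≈ 231.
Total lost output = 538 + 374 + 174 + 231 = 1317 billion.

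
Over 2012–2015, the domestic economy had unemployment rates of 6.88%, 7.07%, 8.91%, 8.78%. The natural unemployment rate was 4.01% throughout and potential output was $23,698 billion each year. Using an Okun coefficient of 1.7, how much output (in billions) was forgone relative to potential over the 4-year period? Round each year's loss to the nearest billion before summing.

$6,285 billion

Year 2012: gap = -1.7 × (6.88 - 4.01) = -4.879%, loss ≈ 23698 × 4.879/100 ≈ 1156.
Year 2013: gap = -1.7 × (7.07 - 4.01) = -5.202%, loss ≈ 23698 × 5.202/100 ≈ 1233.
Year 2014: gap = -1.7 × (8.91 - 4.01) = -8.33%, loss ≈ 23698 × 8.33/100 ≈ 1974.
Year 2015: gap = -1.7 × (8.78 - 4.01) = -8.109%, loss ≈ 23698 × 8.109/100 ≈ 1922.
Total lost output = 1156 + 1233 + 1974 + 1922 = 6285 billion.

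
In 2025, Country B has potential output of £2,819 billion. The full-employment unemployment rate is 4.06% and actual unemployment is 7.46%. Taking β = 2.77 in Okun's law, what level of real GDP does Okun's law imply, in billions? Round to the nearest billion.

£2,554 billion

Unemployment gap = 7.46 - 4.06 = 3.4 points, so the output gap is -2.77 × 3.4 = -9.418%.
Actual GDP = 2819 × (1 - 9.418/100) = 2819 × 0.90582 ≈ 2554 billion.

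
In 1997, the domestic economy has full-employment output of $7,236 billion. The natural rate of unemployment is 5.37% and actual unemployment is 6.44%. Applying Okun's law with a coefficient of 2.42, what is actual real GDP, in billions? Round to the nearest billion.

Unemployment gap = 6.44 - 5.37 = 1.07 points, so the output gap is -2.42 × 1.07 = -2.5894%.
Actual GDP = 7236 × (1 - 2.5894/100) = 7236 × 0.974106 ≈ 7049 billion.

$7,049 billion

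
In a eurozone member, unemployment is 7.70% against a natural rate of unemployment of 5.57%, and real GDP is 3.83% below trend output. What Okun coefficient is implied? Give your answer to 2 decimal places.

β ≈ 1.80

Okun's law: output gap = -β × (u - u*).
-3.83 = -β × (7.7 - 5.57) = -β × 2.13, so β = 3.83/2.13 = 1.80.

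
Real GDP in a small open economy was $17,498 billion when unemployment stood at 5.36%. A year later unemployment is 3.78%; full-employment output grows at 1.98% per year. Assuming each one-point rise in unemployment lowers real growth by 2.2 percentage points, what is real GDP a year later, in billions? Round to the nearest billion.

Δu = 3.78 - 5.36 = -1.58 points.
Okun's law (growth form): g_Y = g_Y* - β × Δu = 1.98 - 2.2 × (-1.58) = 1.98 + 3.476 = 5.456%.
Real GDP in the next year = 17498 × (1 + 5.456/100) = 17498 × 1.05456 ≈ 18453 billion.

$18,453 billion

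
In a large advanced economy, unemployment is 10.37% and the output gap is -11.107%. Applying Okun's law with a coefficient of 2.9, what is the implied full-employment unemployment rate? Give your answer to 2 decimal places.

6.54%

From Okun's law, u - u* = -(output gap)/β = -(-11.107)/2.9 = 3.83 points.
So u* = 10.37 - 3.83 = 6.54%.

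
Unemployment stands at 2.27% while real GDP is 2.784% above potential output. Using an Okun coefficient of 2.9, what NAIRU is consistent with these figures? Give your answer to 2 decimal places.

From Okun's law, u - u* = -(output gap)/β = -(2.784)/2.9 = -0.96 points.
So u* = 2.27 + 0.96 = 3.23%.

3.23%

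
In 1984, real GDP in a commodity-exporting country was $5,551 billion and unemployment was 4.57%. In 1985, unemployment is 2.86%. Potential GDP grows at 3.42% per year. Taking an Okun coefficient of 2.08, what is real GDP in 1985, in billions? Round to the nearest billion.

$5,938 billion

Δu = 2.86 - 4.57 = -1.71 points.
Okun's law (growth form): g_Y = g_Y* - β × Δu = 3.42 - 2.08 × (-1.71) = 3.42 + 3.5568 = 6.9768%.
Real GDP in the next year = 5551 × (1 + 6.9768/100) = 5551 × 1.069768 ≈ 5938 billion.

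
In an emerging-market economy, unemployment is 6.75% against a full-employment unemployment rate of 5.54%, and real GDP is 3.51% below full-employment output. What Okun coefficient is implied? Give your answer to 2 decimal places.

β ≈ 2.90

Okun's law: output gap = -β × (u - u*).
-3.51 = -β × (6.75 - 5.54) = -β × 1.21, so β = 3.51/1.21 = 2.90.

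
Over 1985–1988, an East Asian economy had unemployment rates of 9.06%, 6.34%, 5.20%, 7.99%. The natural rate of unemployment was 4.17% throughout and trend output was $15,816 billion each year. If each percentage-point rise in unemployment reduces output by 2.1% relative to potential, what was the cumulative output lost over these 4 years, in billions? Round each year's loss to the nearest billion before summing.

Year 1985: gap = -2.1 × (9.06 - 4.17) = -10.269%, loss ≈ 15816 × 10.269/100 ≈ 1624.
Year 1986: gap = -2.1 × (6.34 - 4.17) = -4.557%, loss ≈ 15816 × 4.557/100 ≈ 721.
Year 1987: gap = -2.1 × (5.2 - 4.17) = -2.163%, loss ≈ 15816 × 2.163/100 ≈ 342.
Year 1988: gap = -2.1 × (7.99 - 4.17) = -8.022%, loss ≈ 15816 × 8.022/100 ≈ 1269.
Total lost output = 1624 + 721 + 342 + 1269 = 3956 billion.

$3,956 billion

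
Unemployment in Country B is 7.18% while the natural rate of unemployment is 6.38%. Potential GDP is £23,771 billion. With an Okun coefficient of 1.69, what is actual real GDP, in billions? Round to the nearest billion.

£23,450 billion

Unemployment gap = 7.18 - 6.38 = 0.8 points, so the output gap is -1.69 × 0.8 = -1.352%.
Actual GDP = 23771 × (1 - 1.352/100) = 23771 × 0.98648 ≈ 23450 billion.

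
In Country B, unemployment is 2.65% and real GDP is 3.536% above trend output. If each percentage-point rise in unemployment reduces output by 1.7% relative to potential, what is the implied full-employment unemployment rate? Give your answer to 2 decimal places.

4.73%

From Okun's law, u - u* = -(output gap)/β = -(3.536)/1.7 = -2.08 points.
So u* = 2.65 + 2.08 = 4.73%.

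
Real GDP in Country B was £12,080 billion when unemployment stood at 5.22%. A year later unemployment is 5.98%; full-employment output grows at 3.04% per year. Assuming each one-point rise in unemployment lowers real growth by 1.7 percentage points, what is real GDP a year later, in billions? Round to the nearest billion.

£12,291 billion

Δu = 5.98 - 5.22 = 0.76 points.
Okun's law (growth form): g_Y = g_Y* - β × Δu = 3.04 - 1.7 × (0.76) = 3.04 - 1.292 = 1.748%.
Real GDP in the next year = 12080 × (1 + 1.748/100) = 12080 × 1.01748 ≈ 12291 billion.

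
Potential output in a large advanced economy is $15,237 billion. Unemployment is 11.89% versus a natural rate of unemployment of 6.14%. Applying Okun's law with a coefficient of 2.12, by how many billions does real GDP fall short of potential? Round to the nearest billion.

$1,857 billion

Output gap = -2.12 × (11.89 - 6.14) = -2.12 × 5.75 = -12.19%.
Actual GDP ≈ 15237 × 0.8781 ≈ 13380 billion, so the shortfall is 15237 - 13380 = 1857 billion.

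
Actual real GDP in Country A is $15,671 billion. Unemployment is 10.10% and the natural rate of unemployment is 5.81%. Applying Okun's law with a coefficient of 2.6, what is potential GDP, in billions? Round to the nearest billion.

$17,638 billion

Unemployment gap = 10.1 - 5.81 = 4.29 points, so output gap = -2.6 × 4.29 = -11.154%.
Since Y = Y* × (1 + gap/100), Y* = 15671/0.88846 ≈ 17638 billion.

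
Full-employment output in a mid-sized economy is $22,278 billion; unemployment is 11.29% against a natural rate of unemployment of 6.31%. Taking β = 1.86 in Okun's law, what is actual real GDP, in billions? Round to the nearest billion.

Unemployment gap = 11.29 - 6.31 = 4.98 points, so the output gap is -1.86 × 4.98 = -9.2628%.
Actual GDP = 22278 × (1 - 9.2628/100) = 22278 × 0.907372 ≈ 20214 billion.

$20,214 billion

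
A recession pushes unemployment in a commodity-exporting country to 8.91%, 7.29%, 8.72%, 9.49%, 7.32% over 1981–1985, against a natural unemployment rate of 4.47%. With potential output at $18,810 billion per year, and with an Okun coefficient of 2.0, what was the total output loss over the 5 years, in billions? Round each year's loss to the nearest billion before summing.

$7,291 billion

Year 1981: gap = -2.0 × (8.91 - 4.47) = -8.88%, loss ≈ 18810 × 8.88/100 ≈ 1670.
Year 1982: gap = -2.0 × (7.29 - 4.47) = -5.64%, loss ≈ 18810 × 5.64/100 ≈ 1061.
Year 1983: gap = -2.0 × (8.72 - 4.47) = -8.5%, loss ≈ 18810 × 8.5/100 ≈ 1599.
Year 1984: gap = -2.0 × (9.49 - 4.47) = -10.04%, loss ≈ 18810 × 10.04/100 ≈ 1889.
Year 1985: gap = -2.0 × (7.32 - 4.47) = -5.7%, loss ≈ 18810 × 5.7/100 ≈ 1072.
Total lost output = 1670 + 1061 + 1599 + 1889 + 1072 = 7291 billion.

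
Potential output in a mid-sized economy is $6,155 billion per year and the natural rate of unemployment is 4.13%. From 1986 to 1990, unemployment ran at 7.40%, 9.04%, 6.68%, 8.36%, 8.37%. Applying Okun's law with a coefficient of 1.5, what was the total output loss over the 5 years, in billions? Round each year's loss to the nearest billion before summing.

Year 1986: gap = -1.5 × (7.4 - 4.13) = -4.905%, loss ≈ 6155 × 4.905/100 ≈ 302.
Year 1987: gap = -1.5 × (9.04 - 4.13) = -7.365%, loss ≈ 6155 × 7.365/100 ≈ 453.
Year 1988: gap = -1.5 × (6.68 - 4.13) = -3.825%, loss ≈ 6155 × 3.825/100 ≈ 235.
Year 1989: gap = -1.5 × (8.36 - 4.13) = -6.345%, loss ≈ 6155 × 6.345/100 ≈ 391.
Year 1990: gap = -1.5 × (8.37 - 4.13) = -6.36%, loss ≈ 6155 × 6.36/100 ≈ 391.
Total lost output = 302 + 453 + 235 + 391 + 391 = 1772 billion.

$1,772 billion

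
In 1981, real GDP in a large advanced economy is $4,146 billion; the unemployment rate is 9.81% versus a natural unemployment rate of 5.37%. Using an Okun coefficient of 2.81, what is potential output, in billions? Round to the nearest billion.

Unemployment gap = 9.81 - 5.37 = 4.44 points, so output gap = -2.81 × 4.44 = -12.4764%.
Since Y = Y* × (1 + gap/100), Y* = 4146/0.875236 ≈ 4737 billion.

$4,737 billion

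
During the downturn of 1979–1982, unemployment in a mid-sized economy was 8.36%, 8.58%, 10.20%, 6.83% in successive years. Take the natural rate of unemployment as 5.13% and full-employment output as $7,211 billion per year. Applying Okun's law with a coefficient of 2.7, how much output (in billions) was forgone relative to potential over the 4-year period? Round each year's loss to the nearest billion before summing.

Year 1979: gap = -2.7 × (8.36 - 5.13) = -8.721%, loss ≈ 7211 × 8.721/100 ≈ 629.
Year 1980: gap = -2.7 × (8.58 - 5.13) = -9.315%, loss ≈ 7211 × 9.315/100 ≈ 672.
Year 1981: gap = -2.7 × (10.2 - 5.13) = -13.689%, loss ≈ 7211 × 13.689/100 ≈ 987.
Year 1982: gap = -2.7 × (6.83 - 5.13) = -4.59%, loss ≈ 7211 × 4.59/100 ≈ 331.
Total lost output = 629 + 672 + 987 + 331 = 2619 billion.

$2,619 billion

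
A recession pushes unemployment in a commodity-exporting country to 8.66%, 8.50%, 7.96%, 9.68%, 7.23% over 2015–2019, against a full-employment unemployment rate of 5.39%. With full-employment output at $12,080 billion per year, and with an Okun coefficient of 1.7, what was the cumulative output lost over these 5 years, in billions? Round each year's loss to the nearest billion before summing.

$3,098 billion

Year 2015: gap = -1.7 × (8.66 - 5.39) = -5.559%, loss ≈ 12080 × 5.559/100 ≈ 672.
Year 2016: gap = -1.7 × (8.5 - 5.39) = -5.287%, loss ≈ 12080 × 5.287/100 ≈ 639.
Year 2017: gap = -1.7 × (7.96 - 5.39) = -4.369%, loss ≈ 12080 × 4.369/100 ≈ 528.
Year 2018: gap = -1.7 × (9.68 - 5.39) = -7.293%, loss ≈ 12080 × 7.293/100 ≈ 881.
Year 2019: gap = -1.7 × (7.23 - 5.39) = -3.128%, loss ≈ 12080 × 3.128/100 ≈ 378.
Total lost output = 672 + 639 + 528 + 881 + 378 = 3098 billion.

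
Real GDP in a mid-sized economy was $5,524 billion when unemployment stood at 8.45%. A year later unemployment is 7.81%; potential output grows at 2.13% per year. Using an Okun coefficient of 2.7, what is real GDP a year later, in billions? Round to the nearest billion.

Δu = 7.81 - 8.45 = -0.64 points.
Okun's law (growth form): g_Y = g_Y* - β × Δu = 2.13 - 2.7 × (-0.64) = 2.13 + 1.728 = 3.858%.
Real GDP in the next year = 5524 × (1 + 3.858/100) = 5524 × 1.03858 ≈ 5737 billion.

$5,737 billion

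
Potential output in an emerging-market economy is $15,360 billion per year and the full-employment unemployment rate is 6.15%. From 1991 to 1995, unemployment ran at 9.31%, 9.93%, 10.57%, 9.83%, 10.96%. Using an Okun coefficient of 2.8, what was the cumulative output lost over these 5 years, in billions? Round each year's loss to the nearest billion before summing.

$8,538 billion

Year 1991: gap = -2.8 × (9.31 - 6.15) = -8.848%, loss ≈ 15360 × 8.848/100 ≈ 1359.
Year 1992: gap = -2.8 × (9.93 - 6.15) = -10.584%, loss ≈ 15360 × 10.584/100 ≈ 1626.
Year 1993: gap = -2.8 × (10.57 - 6.15) = -12.376%, loss ≈ 15360 × 12.376/100 ≈ 1901.
Year 1994: gap = -2.8 × (9.83 - 6.15) = -10.304%, loss ≈ 15360 × 10.304/100 ≈ 1583.
Year 1995: gap = -2.8 × (10.96 - 6.15) = -13.468%, loss ≈ 15360 × 13.468/100 ≈ 2069.
Total lost output = 1359 + 1626 + 1901 + 1583 + 2069 = 8538 billion.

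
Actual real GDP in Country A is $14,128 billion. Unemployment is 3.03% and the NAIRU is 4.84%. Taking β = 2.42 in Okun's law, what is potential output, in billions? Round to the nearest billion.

Unemployment gap = 3.03 - 4.84 = -1.81 points, so output gap = -2.42 × (-1.81) = 4.3802%.
Since Y = Y* × (1 + gap/100), Y* = 14128/1.043802 ≈ 13535 billion.

$13,535 billion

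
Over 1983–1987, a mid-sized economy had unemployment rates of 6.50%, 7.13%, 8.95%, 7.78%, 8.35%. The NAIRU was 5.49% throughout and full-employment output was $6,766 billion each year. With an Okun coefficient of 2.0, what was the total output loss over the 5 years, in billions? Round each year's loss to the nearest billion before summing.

Year 1983: gap = -2.0 × (6.5 - 5.49) = -2.02%, loss ≈ 6766 × 2.02/100 ≈ 137.
Year 1984: gap = -2.0 × (7.13 - 5.49) = -3.28%, loss ≈ 6766 × 3.28/100 ≈ 222.
Year 1985: gap = -2.0 × (8.95 - 5.49) = -6.92%, loss ≈ 6766 × 6.92/100 ≈ 468.
Year 1986: gap = -2.0 × (7.78 - 5.49) = -4.58%, loss ≈ 6766 × 4.58/100 ≈ 310.
Year 1987: gap = -2.0 × (8.35 - 5.49) = -5.72%, loss ≈ 6766 × 5.72/100 ≈ 387.
Total lost output = 137 + 222 + 468 + 310 + 387 = 1524 billion.

$1,524 billion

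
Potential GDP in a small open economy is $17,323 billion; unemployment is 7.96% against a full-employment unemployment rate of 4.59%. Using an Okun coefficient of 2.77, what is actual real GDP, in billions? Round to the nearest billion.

Unemployment gap = 7.96 - 4.59 = 3.37 points, so the output gap is -2.77 × 3.37 = -9.3349%.
Actual GDP = 17323 × (1 - 9.3349/100) = 17323 × 0.906651 ≈ 15706 billion.

$15,706 billion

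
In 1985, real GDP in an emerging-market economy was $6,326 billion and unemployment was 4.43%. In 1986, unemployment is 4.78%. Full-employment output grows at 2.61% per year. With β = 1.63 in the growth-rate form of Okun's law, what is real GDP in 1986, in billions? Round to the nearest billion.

$6,455 billion

Δu = 4.78 - 4.43 = 0.35 points.
Okun's law (growth form): g_Y = g_Y* - β × Δu = 2.61 - 1.63 × (0.35) = 2.61 - 0.5705 = 2.0395%.
Real GDP in the next year = 6326 × (1 + 2.0395/100) = 6326 × 1.020395 ≈ 6455 billion.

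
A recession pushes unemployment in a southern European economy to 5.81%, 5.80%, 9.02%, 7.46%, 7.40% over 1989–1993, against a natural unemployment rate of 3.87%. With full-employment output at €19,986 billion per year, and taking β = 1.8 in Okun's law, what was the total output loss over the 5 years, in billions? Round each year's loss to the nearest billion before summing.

Year 1989: gap = -1.8 × (5.81 - 3.87) = -3.492%, loss ≈ 19986 × 3.492/100 ≈ 698.
Year 1990: gap = -1.8 × (5.8 - 3.87) = -3.474%, loss ≈ 19986 × 3.474/100 ≈ 694.
Year 1991: gap = -1.8 × (9.02 - 3.87) = -9.27%, loss ≈ 19986 × 9.27/100 ≈ 1853.
Year 1992: gap = -1.8 × (7.46 - 3.87) = -6.462%, loss ≈ 19986 × 6.462/100 ≈ 1291.
Year 1993: gap = -1.8 × (7.4 - 3.87) = -6.354%, loss ≈ 19986 × 6.354/100 ≈ 1270.
Total lost output = 698 + 694 + 1853 + 1291 + 1270 = 5806 billion.

€5,806 billion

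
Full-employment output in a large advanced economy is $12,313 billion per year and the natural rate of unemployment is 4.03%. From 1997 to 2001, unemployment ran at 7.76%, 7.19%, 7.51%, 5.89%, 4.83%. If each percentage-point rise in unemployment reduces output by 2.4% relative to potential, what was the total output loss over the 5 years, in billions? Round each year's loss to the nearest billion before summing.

Year 1997: gap = -2.4 × (7.76 - 4.03) = -8.952%, loss ≈ 12313 × 8.952/100 ≈ 1102.
Year 1998: gap = -2.4 × (7.19 - 4.03) = -7.584%, loss ≈ 12313 × 7.584/100 ≈ 934.
Year 1999: gap = -2.4 × (7.51 - 4.03) = -8.352%, loss ≈ 12313 × 8.352/100 ≈ 1028.
Year 2000: gap = -2.4 × (5.89 - 4.03) = -4.464%, loss ≈ 12313 × 4.464/100 ≈ 550.
Year 2001: gap = -2.4 × (4.83 - 4.03) = -1.92%, loss ≈ 12313 × 1.92/100 ≈ 236.
Total lost output = 1102 + 934 + 1028 + 550 + 236 = 3850 billion.

$3,850 billion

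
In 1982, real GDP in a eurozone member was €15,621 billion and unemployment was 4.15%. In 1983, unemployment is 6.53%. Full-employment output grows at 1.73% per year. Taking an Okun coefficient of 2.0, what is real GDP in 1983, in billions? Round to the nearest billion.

€15,148 billion

Δu = 6.53 - 4.15 = 2.38 points.
Okun's law (growth form): g_Y = g_Y* - β × Δu = 1.73 - 2.0 × (2.38) = 1.73 - 4.76 = -3.03%.
Real GDP in the next year = 15621 × (1 - 3.03/100) = 15621 × 0.9697 ≈ 15148 billion.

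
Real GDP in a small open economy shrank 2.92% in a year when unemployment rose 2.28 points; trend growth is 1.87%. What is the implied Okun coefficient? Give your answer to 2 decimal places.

Growth form: g_Y = g_Y* - β × Δu, so β = (g_Y* - g_Y)/Δu.
β = (1.87 + 2.92)/2.28 = 4.79/2.28 = 2.10.

β ≈ 2.10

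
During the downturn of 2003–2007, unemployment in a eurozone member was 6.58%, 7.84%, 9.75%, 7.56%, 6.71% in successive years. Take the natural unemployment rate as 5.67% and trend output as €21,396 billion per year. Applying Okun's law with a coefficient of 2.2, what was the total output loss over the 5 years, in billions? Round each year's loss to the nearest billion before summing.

Year 2003: gap = -2.2 × (6.58 - 5.67) = -2.002%, loss ≈ 21396 × 2.002/100 ≈ 428.
Year 2004: gap = -2.2 × (7.84 - 5.67) = -4.774%, loss ≈ 21396 × 4.774/100 ≈ 1021.
Year 2005: gap = -2.2 × (9.75 - 5.67) = -8.976%, loss ≈ 21396 × 8.976/100 ≈ 1921.
Year 2006: gap = -2.2 × (7.56 - 5.67) = -4.158%, loss ≈ 21396 × 4.158/100 ≈ 890.
Year 2007: gap = -2.2 × (6.71 - 5.67) = -2.288%, loss ≈ 21396 × 2.288/100 ≈ 490.
Total lost output = 428 + 1021 + 1921 + 890 + 490 = 4750 billion.

€4,750 billion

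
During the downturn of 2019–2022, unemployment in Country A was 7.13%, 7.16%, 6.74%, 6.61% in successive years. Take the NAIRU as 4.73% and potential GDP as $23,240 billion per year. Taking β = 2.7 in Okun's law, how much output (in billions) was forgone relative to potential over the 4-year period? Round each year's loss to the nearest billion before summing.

Year 2019: gap = -2.7 × (7.13 - 4.73) = -6.48%, loss ≈ 23240 × 6.48/100 ≈ 1506.
Year 2020: gap = -2.7 × (7.16 - 4.73) = -6.561%, loss ≈ 23240 × 6.561/100 ≈ 1525.
Year 2021: gap = -2.7 × (6.74 - 4.73) = -5.427%, loss ≈ 23240 × 5.427/100 ≈ 1261.
Year 2022: gap = -2.7 × (6.61 - 4.73) = -5.076%, loss ≈ 23240 × 5.076/100 ≈ 1180.
Total lost output = 1506 + 1525 + 1261 + 1180 = 5472 billion.

$5,472 billion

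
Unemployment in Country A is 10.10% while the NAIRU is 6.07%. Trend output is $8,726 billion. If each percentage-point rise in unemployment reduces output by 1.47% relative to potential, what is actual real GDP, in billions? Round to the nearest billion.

Unemployment gap = 10.1 - 6.07 = 4.03 points, so the output gap is -1.47 × 4.03 = -5.9241%.
Actual GDP = 8726 × (1 - 5.9241/100) = 8726 × 0.940759 ≈ 8209 billion.

$8,209 billion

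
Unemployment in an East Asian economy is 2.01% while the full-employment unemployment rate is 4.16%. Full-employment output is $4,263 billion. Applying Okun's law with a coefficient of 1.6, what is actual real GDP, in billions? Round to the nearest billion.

$4,410 billion

Unemployment gap = 2.01 - 4.16 = -2.15 points, so the output gap is -1.6 × (-2.15) = 3.44%.
Actual GDP = 4263 × (1 + 3.44/100) = 4263 × 1.0344 ≈ 4410 billion.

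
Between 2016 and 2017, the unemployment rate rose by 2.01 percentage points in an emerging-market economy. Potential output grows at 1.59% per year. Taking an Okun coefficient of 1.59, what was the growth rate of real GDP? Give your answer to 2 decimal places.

-1.61%

Growth-rate Okun's law: g_Y = g_Y* - β × Δu.
g_Y = 1.59 - 1.59 × (2.01) = 1.59 - 3.1959 = -1.6059%, i.e. -1.61% to 2 d.p.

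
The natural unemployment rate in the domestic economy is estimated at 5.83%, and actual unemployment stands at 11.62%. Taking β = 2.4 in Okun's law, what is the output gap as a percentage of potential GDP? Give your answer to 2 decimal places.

The unemployment gap is 11.62 - 5.83 = 5.79 percentage points.
Okun's law gives an output gap of -2.4 × 5.79 = -13.896%, i.e. 13.90% below potential.

-13.90%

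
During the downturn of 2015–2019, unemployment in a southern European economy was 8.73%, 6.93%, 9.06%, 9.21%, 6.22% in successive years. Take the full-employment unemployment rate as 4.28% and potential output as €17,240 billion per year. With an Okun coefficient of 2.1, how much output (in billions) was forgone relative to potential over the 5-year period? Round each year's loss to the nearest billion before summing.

Year 2015: gap = -2.1 × (8.73 - 4.28) = -9.345%, loss ≈ 17240 × 9.345/100 ≈ 1611.
Year 2016: gap = -2.1 × (6.93 - 4.28) = -5.565%, loss ≈ 17240 × 5.565/100 ≈ 959.
Year 2017: gap = -2.1 × (9.06 - 4.28) = -10.038%, loss ≈ 17240 × 10.038/100 ≈ 1731.
Year 2018: gap = -2.1 × (9.21 - 4.28) = -10.353%, loss ≈ 17240 × 10.353/100 ≈ 1785.
Year 2019: gap = -2.1 × (6.22 - 4.28) = -4.074%, loss ≈ 17240 × 4.074/100 ≈ 702.
Total lost output = 1611 + 959 + 1731 + 1785 + 702 = 6788 billion.

€6,788 billion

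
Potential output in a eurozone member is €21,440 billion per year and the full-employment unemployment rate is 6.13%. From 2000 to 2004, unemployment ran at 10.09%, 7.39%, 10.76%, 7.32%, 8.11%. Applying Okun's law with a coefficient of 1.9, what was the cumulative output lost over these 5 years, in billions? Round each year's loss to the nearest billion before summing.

Year 2000: gap = -1.9 × (10.09 - 6.13) = -7.524%, loss ≈ 21440 × 7.524/100 ≈ 1613.
Year 2001: gap = -1.9 × (7.39 - 6.13) = -2.394%, loss ≈ 21440 × 2.394/100 ≈ 513.
Year 2002: gap = -1.9 × (10.76 - 6.13) = -8.797%, loss ≈ 21440 × 8.797/100 ≈ 1886.
Year 2003: gap = -1.9 × (7.32 - 6.13) = -2.261%, loss ≈ 21440 × 2.261/100 ≈ 485.
Year 2004: gap = -1.9 × (8.11 - 6.13) = -3.762%, loss ≈ 21440 × 3.762/100 ≈ 807.
Total lost output = 1613 + 513 + 1886 + 485 + 807 = 5304 billion.

€5,304 billion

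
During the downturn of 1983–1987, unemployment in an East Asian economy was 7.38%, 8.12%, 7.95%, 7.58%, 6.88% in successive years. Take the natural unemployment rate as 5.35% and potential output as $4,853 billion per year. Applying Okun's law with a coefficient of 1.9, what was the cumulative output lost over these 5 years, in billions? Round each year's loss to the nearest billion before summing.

Year 1983: gap = -1.9 × (7.38 - 5.35) = -3.857%, loss ≈ 4853 × 3.857/100 ≈ 187.
Year 1984: gap = -1.9 × (8.12 - 5.35) = -5.263%, loss ≈ 4853 × 5.263/100 ≈ 255.
Year 1985: gap = -1.9 × (7.95 - 5.35) = -4.94%, loss ≈ 4853 × 4.94/100 ≈ 240.
Year 1986: gap = -1.9 × (7.58 - 5.35) = -4.237%, loss ≈ 4853 × 4.237/100 ≈ 206.
Year 1987: gap = -1.9 × (6.88 - 5.35) = -2.907%, loss ≈ 4853 × 2.907/100 ≈ 141.
Total lost output = 187 + 255 + 240 + 206 + 141 = 1029 billion.

$1,029 billion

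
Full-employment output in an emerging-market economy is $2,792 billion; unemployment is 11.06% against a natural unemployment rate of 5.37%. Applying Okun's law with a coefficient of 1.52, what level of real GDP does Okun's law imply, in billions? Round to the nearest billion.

$2,551 billion

Unemployment gap = 11.06 - 5.37 = 5.69 points, so the output gap is -1.52 × 5.69 = -8.6488%.
Actual GDP = 2792 × (1 - 8.6488/100) = 2792 × 0.913512 ≈ 2551 billion.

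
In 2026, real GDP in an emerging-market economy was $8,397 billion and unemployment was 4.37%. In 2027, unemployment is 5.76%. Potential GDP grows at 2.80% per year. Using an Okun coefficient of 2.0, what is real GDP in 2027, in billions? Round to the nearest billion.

Δu = 5.76 - 4.37 = 1.39 points.
Okun's law (growth form): g_Y = g_Y* - β × Δu = 2.80 - 2.0 × (1.39) = 2.8 - 2.78 = 0.02%.
Real GDP in the next year = 8397 × (1 + 0.02/100) = 8397 × 1.0002 ≈ 8399 billion.

$8,399 billion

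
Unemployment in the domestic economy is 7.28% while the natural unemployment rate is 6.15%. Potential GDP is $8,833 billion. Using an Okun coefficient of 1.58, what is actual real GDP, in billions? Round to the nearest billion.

Unemployment gap = 7.28 - 6.15 = 1.13 points, so the output gap is -1.58 × 1.13 = -1.7854%.
Actual GDP = 8833 × (1 - 1.7854/100) = 8833 × 0.982146 ≈ 8675 billion.

$8,675 billion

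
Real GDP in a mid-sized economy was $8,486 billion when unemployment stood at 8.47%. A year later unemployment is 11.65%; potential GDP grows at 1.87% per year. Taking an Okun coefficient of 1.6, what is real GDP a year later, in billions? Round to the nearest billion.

Δu = 11.65 - 8.47 = 3.18 points.
Okun's law (growth form): g_Y = g_Y* - β × Δu = 1.87 - 1.6 × (3.18) = 1.87 - 5.088 = -3.218%.
Real GDP in the next year = 8486 × (1 - 3.218/100) = 8486 × 0.96782 ≈ 8213 billion.

$8,213 billion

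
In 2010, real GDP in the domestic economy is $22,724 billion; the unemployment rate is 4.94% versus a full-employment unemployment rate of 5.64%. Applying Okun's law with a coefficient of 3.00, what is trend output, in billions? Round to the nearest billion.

$22,257 billion

Unemployment gap = 4.94 - 5.64 = -0.7 points, so output gap = -3 × (-0.7) = 2.1%.
Since Y = Y* × (1 + gap/100), Y* = 22724/1.021 ≈ 22257 billion.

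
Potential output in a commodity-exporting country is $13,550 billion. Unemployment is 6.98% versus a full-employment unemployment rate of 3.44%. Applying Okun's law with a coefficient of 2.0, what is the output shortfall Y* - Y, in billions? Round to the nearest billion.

Output gap = -2.0 × (6.98 - 3.44) = -2 × 3.54 = -7.08%.
Actual GDP ≈ 13550 × 0.9292 ≈ 12591 billion, so the shortfall is 13550 - 12591 = 959 billion.

$959 billion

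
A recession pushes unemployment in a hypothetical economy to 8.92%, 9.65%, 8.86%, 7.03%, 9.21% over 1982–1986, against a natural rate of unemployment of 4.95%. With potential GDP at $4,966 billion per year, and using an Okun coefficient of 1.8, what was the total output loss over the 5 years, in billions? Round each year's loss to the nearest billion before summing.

Year 1982: gap = -1.8 × (8.92 - 4.95) = -7.146%, loss ≈ 4966 × 7.146/100 ≈ 355.
Year 1983: gap = -1.8 × (9.65 - 4.95) = -8.46%, loss ≈ 4966 × 8.46/100 ≈ 420.
Year 1984: gap = -1.8 × (8.86 - 4.95) = -7.038%, loss ≈ 4966 × 7.038/100 ≈ 350.
Year 1985: gap = -1.8 × (7.03 - 4.95) = -3.744%, loss ≈ 4966 × 3.744/100 ≈ 186.
Year 1986: gap = -1.8 × (9.21 - 4.95) = -7.668%, loss ≈ 4966 × 7.668/100 ≈ 381.
Total lost output = 355 + 420 + 350 + 186 + 381 = 1692 billion.

$1,692 billion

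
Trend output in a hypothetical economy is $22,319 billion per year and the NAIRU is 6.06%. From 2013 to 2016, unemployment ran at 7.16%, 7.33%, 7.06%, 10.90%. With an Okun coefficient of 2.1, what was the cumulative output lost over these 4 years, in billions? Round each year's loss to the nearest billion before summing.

Year 2013: gap = -2.1 × (7.16 - 6.06) = -2.31%, loss ≈ 22319 × 2.31/100 ≈ 516.
Year 2014: gap = -2.1 × (7.33 - 6.06) = -2.667%, loss ≈ 22319 × 2.667/100 ≈ 595.
Year 2015: gap = -2.1 × (7.06 - 6.06) = -2.1%, loss ≈ 22319 × 2.1/100 ≈ 469.
Year 2016: gap = -2.1 × (10.9 - 6.06) = -10.164%, loss ≈ 22319 × 10.164/100 ≈ 2269.
Total lost output = 516 + 595 + 469 + 2269 = 3849 billion.

$3,849 billion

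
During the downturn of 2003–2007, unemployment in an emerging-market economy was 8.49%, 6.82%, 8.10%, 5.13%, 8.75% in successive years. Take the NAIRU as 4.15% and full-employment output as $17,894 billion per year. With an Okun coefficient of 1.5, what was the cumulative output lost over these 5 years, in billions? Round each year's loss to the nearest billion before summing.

$4,440 billion

Year 2003: gap = -1.5 × (8.49 - 4.15) = -6.51%, loss ≈ 17894 × 6.51/100 ≈ 1165.
Year 2004: gap = -1.5 × (6.82 - 4.15) = -4.005%, loss ≈ 17894 × 4.005/100 ≈ 717.
Year 2005: gap = -1.5 × (8.1 - 4.15) = -5.925%, loss ≈ 17894 × 5.925/100 ≈ 1060.
Year 2006: gap = -1.5 × (5.13 - 4.15) = -1.47%, loss ≈ 17894 × 1.47/100 ≈ 263.
Year 2007: gap = -1.5 × (8.75 - 4.15) = -6.9%, loss ≈ 17894 × 6.9/100 ≈ 1235.
Total lost output = 1165 + 717 + 1060 + 263 + 1235 = 4440 billion.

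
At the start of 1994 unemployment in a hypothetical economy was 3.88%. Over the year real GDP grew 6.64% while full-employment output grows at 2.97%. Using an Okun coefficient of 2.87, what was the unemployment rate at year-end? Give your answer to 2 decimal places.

Growth-rate Okun's law: g_Y = g_Y* - β × Δu, so Δu = (g_Y* - g_Y)/β.
Δu = (2.97 - 6.64)/2.87 = -3.67/2.87 = -1.28 percentage points.
Year-end unemployment = 3.88 - 1.28 = 2.60%.

2.60%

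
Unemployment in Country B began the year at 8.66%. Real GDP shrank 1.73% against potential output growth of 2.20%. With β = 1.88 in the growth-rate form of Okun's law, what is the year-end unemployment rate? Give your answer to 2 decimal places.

Growth-rate Okun's law: g_Y = g_Y* - β × Δu, so Δu = (g_Y* - g_Y)/β.
Δu = (2.2 + 1.73)/1.88 = 3.93/1.88 = 2.09 percentage points.
Year-end unemployment = 8.66 + 2.09 = 10.75%.

10.75%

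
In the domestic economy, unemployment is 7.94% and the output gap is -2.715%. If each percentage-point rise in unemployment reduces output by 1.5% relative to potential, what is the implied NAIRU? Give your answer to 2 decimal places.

6.13%

From Okun's law, u - u* = -(output gap)/β = -(-2.715)/1.5 = 1.81 points.
So u* = 7.94 - 1.81 = 6.13%.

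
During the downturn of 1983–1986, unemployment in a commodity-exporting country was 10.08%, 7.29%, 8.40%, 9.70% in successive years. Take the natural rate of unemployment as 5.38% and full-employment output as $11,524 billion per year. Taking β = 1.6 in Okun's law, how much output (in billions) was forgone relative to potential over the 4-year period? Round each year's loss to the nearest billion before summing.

Year 1983: gap = -1.6 × (10.08 - 5.38) = -7.52%, loss ≈ 11524 × 7.52/100 ≈ 867.
Year 1984: gap = -1.6 × (7.29 - 5.38) = -3.056%, loss ≈ 11524 × 3.056/100 ≈ 352.
Year 1985: gap = -1.6 × (8.4 - 5.38) = -4.832%, loss ≈ 11524 × 4.832/100 ≈ 557.
Year 1986: gap = -1.6 × (9.7 - 5.38) = -6.912%, loss ≈ 11524 × 6.912/100 ≈ 797.
Total lost output = 867 + 352 + 557 + 797 = 2573 billion.

$2,573 billion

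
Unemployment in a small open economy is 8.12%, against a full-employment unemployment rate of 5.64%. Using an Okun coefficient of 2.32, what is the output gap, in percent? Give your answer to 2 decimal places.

The unemployment gap is 8.12 - 5.64 = 2.48 percentage points.
Okun's law gives an output gap of -2.32 × 2.48 = -5.7536%, i.e. 5.75% below potential.

-5.75%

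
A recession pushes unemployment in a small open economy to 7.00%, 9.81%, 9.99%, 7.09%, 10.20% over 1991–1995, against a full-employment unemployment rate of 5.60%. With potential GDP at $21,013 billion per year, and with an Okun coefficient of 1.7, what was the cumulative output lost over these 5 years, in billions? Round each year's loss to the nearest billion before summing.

Year 1991: gap = -1.7 × (7 - 5.6) = -2.38%, loss ≈ 21013 × 2.38/100 ≈ 500.
Year 1992: gap = -1.7 × (9.81 - 5.6) = -7.157%, loss ≈ 21013 × 7.157/100 ≈ 1504.
Year 1993: gap = -1.7 × (9.99 - 5.6) = -7.463%, loss ≈ 21013 × 7.463/100 ≈ 1568.
Year 1994: gap = -1.7 × (7.09 - 5.6) = -2.533%, loss ≈ 21013 × 2.533/100 ≈ 532.
Year 1995: gap = -1.7 × (10.2 - 5.6) = -7.82%, loss ≈ 21013 × 7.82/100 ≈ 1643.
Total lost output = 500 + 1504 + 1568 + 532 + 1643 = 5747 billion.

$5,747 billion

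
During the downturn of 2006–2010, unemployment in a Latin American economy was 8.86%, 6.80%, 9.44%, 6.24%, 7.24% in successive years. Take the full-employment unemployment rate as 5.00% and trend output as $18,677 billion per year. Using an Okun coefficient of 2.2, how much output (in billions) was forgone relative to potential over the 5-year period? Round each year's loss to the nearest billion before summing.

Year 2006: gap = -2.2 × (8.86 - 5) = -8.492%, loss ≈ 18677 × 8.492/100 ≈ 1586.
Year 2007: gap = -2.2 × (6.8 - 5) = -3.96%, loss ≈ 18677 × 3.96/100 ≈ 740.
Year 2008: gap = -2.2 × (9.44 - 5) = -9.768%, loss ≈ 18677 × 9.768/100 ≈ 1824.
Year 2009: gap = -2.2 × (6.24 - 5) = -2.728%, loss ≈ 18677 × 2.728/100 ≈ 510.
Year 2010: gap = -2.2 × (7.24 - 5) = -4.928%, loss ≈ 18677 × 4.928/100 ≈ 920.
Total lost output = 1586 + 740 + 1824 + 510 + 920 = 5580 billion.

$5,580 billion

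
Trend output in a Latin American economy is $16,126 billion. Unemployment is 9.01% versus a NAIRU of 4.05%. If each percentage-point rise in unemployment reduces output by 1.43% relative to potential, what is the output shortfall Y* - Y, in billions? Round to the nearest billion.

Output gap = -1.43 × (9.01 - 4.05) = -1.43 × 4.96 = -7.0928%.
Actual GDP ≈ 16126 × 0.929072 ≈ 14982 billion, so the shortfall is 16126 - 14982 = 1144 billion.

$1,144 billion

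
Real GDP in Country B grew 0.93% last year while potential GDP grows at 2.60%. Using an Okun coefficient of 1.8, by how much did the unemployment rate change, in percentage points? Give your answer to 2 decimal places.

0.93 percentage points

Growth-rate Okun's law: g_Y = g_Y* - β × Δu, so Δu = (g_Y* - g_Y)/β.
Δu = (2.6 - 0.93)/1.8 = 1.67/1.8 = 0.93 percentage points.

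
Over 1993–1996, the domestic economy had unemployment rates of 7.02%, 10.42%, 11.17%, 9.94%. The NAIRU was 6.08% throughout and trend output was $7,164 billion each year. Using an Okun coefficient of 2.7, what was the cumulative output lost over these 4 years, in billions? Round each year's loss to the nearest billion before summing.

Year 1993: gap = -2.7 × (7.02 - 6.08) = -2.538%, loss ≈ 7164 × 2.538/100 ≈ 182.
Year 1994: gap = -2.7 × (10.42 - 6.08) = -11.718%, loss ≈ 7164 × 11.718/100 ≈ 839.
Year 1995: gap = -2.7 × (11.17 - 6.08) = -13.743%, loss ≈ 7164 × 13.743/100 ≈ 985.
Year 1996: gap = -2.7 × (9.94 - 6.08) = -10.422%, loss ≈ 7164 × 10.422/100 ≈ 747.
Total lost output = 182 + 839 + 985 + 747 = 2753 billion.

$2,753 billion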